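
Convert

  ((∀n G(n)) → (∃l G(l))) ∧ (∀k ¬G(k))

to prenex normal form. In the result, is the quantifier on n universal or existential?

existential

Eliminate → and ↔ using ¬ and ∨.
  (¬(∀n G(n)) ∨ (∃l G(l))) ∧ (∀k ¬G(k))
Push ¬ through the quantifiers and connectives to reach negation normal form:
  ((∃n ¬G(n)) ∨ (∃l G(l))) ∧ (∀k ¬G(k))
Extract every quantifier outward, since the variables are now distinct and don't occur free across branches:
  ∃n ∃l ∀k ((¬G(n) ∨ G(l)) ∧ ¬G(k))
The quantifier ∀n sits under an odd number of negations (counting the antecedent side of each →), so it flips to ∃n.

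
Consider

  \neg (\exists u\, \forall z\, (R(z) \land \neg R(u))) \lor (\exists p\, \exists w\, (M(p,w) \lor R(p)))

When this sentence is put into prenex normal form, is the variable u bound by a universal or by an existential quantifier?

universal

Push ¬ through the quantifiers and connectives to reach negation normal form:
  (\forall u\, \exists z\, (\neg R(z) \lor R(u))) \lor (\exists p\, \exists w\, (M(p,w) \lor R(p)))
All bound variables are already distinct, so no renaming is needed.
Extract every quantifier outward, since the variables are now distinct and don't occur free across branches:
  \forall u\, \exists z\, \exists p\, \exists w\, (\neg R(z) \lor R(u) \lor M(p,w) \lor R(p))
The quantifier \exists u sits under an odd number of negations, so it flips to \forall u.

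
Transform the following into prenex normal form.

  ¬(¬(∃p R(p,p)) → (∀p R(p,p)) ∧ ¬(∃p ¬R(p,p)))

∀p ∃u ∃x (¬R(p,p) ∧ (¬R(u,u) ∨ ¬R(x,x)))

Eliminate → and ↔ using ¬ and ∨.
  ¬(¬¬(∃p R(p,p)) ∨ (∀p R(p,p)) ∧ ¬(∃p ¬R(p,p)))
Move each ¬ inward, flipping quantifiers it crosses:
  (∀p ¬R(p,p)) ∧ ((∃p ¬R(p,p)) ∨ (∃p ¬R(p,p)))
Standardize variables apart so no two quantifiers bind the same name: p↦u, p↦x.
  (∀p ¬R(p,p)) ∧ ((∃u ¬R(u,u)) ∨ (∃x ¬R(x,x)))
Extract every quantifier outward, since the variables are now distinct and don't occur free across branches:
  ∀p ∃u ∃x (¬R(p,p) ∧ (¬R(u,u) ∨ ¬R(x,x)))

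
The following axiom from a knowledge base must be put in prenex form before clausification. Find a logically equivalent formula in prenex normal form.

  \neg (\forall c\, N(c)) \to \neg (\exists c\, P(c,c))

\forall c\, \forall x1\, (N(c) \lor \neg P(x1,x1))

Eliminate → and ↔ using ¬ and ∨.
  \neg \neg (\forall c\, N(c)) \lor \neg (\exists c\, P(c,c))
Drive negations inward (¬∀x A ≡ ∃x ¬A, ¬∃x A ≡ ∀x ¬A, De Morgan for ∧/∨):
  (\forall c\, N(c)) \lor (\forall c\, \neg P(c,c))
Standardize variables apart so no two quantifiers bind the same name: c↦x1.
  (\forall c\, N(c)) \lor (\forall x1\, \neg P(x1,x1))
Pull the quantifiers to the front (each side's bound variable is not free in the other side):
  \forall c\, \forall x1\, (N(c) \lor \neg P(x1,x1))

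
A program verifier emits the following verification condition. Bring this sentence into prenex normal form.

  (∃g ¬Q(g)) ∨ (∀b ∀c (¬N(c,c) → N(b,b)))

Rewrite implications/biconditionals: A → B as ¬A ∨ B.
  (∃g ¬Q(g)) ∨ (∀b ∀c (¬¬N(c,c) ∨ N(b,b)))
Drive negations inward (¬∀x A ≡ ∃x ¬A, ¬∃x A ≡ ∀x ¬A, De Morgan for ∧/∨):
  (∃g ¬Q(g)) ∨ (∀b ∀c (N(c,c) ∨ N(b,b)))
All bound variables are already distinct, so no renaming is needed.
Finally move all quantifiers to the prefix:
  ∃g ∀b ∀c (¬Q(g) ∨ N(c,c) ∨ N(b,b))

∃g ∀b ∀c (¬Q(g) ∨ N(c,c) ∨ N(b,b))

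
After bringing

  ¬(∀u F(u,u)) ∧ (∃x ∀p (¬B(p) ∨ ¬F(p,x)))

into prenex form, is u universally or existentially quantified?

existential

Move each ¬ inward, flipping quantifiers it crosses:
  (∃u ¬F(u,u)) ∧ (∃x ∀p (¬B(p) ∨ ¬F(p,x)))
All bound variables are already distinct, so no renaming is needed.
Extract every quantifier outward, since the variables are now distinct and don't occur free across branches:
  ∃u ∃x ∀p (¬F(u,u) ∧ (¬B(p) ∨ ¬F(p,x)))
The quantifier ∀u sits under an odd number of negations, so it flips to ∃u.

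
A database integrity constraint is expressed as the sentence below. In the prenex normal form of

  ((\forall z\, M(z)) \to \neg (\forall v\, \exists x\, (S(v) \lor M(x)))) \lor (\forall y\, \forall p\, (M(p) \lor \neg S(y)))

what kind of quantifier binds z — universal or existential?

Eliminate → and ↔ using ¬ and ∨.
  \neg (\forall z\, M(z)) \lor \neg (\forall v\, \exists x\, (S(v) \lor M(x))) \lor (\forall y\, \forall p\, (M(p) \lor \neg S(y)))
Drive negations inward (¬∀x A ≡ ∃x ¬A, ¬∃x A ≡ ∀x ¬A, De Morgan for ∧/∨):
  (\exists z\, \neg M(z)) \lor (\exists v\, \forall x\, (\neg S(v) \land \neg M(x))) \lor (\forall y\, \forall p\, (M(p) \lor \neg S(y)))
Extract every quantifier outward, since the variables are now distinct and don't occur free across branches:
  \exists z\, \exists v\, \forall x\, \forall y\, \forall p\, (\neg M(z) \lor \neg S(v) \land \neg M(x) \lor M(p) \lor \neg S(y))
The quantifier \forall z sits under an odd number of negations (counting the antecedent side of each →), so it flips to \exists z.

existential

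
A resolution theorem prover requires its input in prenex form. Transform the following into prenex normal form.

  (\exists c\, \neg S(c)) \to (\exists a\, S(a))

\forall c\, \exists a\, (S(c) \lor S(a))

Rewrite implications/biconditionals: A → B as ¬A ∨ B.
  \neg (\exists c\, \neg S(c)) \lor (\exists a\, S(a))
Push ¬ through the quantifiers and connectives to reach negation normal form:
  (\forall c\, S(c)) \lor (\exists a\, S(a))
Extract every quantifier outward, since the variables are now distinct and don't occur free across branches:
  \forall c\, \exists a\, (S(c) \lor S(a))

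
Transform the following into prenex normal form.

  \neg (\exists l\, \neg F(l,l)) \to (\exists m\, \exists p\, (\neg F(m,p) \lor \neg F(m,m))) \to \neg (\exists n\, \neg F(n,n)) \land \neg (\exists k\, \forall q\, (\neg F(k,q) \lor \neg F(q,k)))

\exists l\, \forall m\, \forall p\, \forall n\, \forall k\, \exists q\, (\neg F(l,l) \lor F(m,p) \land F(m,m) \lor F(n,n) \land F(k,q) \land F(q,k))

Rewrite implications/biconditionals: A → B as ¬A ∨ B.
  \neg \neg (\exists l\, \neg F(l,l)) \lor \neg (\exists m\, \exists p\, (\neg F(m,p) \lor \neg F(m,m))) \lor \neg (\exists n\, \neg F(n,n)) \land \neg (\exists k\, \forall q\, (\neg F(k,q) \lor \neg F(q,k)))
Move each ¬ inward, flipping quantifiers it crosses:
  (\exists l\, \neg F(l,l)) \lor (\forall m\, \forall p\, (F(m,p) \land F(m,m))) \lor (\forall n\, F(n,n)) \land (\forall k\, \exists q\, (F(k,q) \land F(q,k)))
All bound variables are already distinct, so no renaming is needed.
Pull the quantifiers to the front (each side's bound variable is not free in the other side):
  \exists l\, \forall m\, \forall p\, \forall n\, \forall k\, \exists q\, (\neg F(l,l) \lor F(m,p) \land F(m,m) \lor F(n,n) \land F(k,q) \land F(q,k))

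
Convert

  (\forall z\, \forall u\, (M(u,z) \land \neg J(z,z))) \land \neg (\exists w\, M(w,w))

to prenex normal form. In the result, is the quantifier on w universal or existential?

universal

Drive negations inward (¬∀x A ≡ ∃x ¬A, ¬∃x A ≡ ∀x ¬A, De Morgan for ∧/∨):
  (\forall z\, \forall u\, (M(u,z) \land \neg J(z,z))) \land (\forall w\, \neg M(w,w))
All bound variables are already distinct, so no renaming is needed.
Pull the quantifiers to the front (each side's bound variable is not free in the other side):
  \forall z\, \forall u\, \forall w\, (M(u,z) \land \neg J(z,z) \land \neg M(w,w))
The quantifier \exists w sits under an odd number of negations, so it flips to \forall w.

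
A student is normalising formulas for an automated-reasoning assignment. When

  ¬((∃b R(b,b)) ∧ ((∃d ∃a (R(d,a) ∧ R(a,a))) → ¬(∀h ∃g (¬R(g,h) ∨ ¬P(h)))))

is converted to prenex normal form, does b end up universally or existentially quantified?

universal

Rewrite implications/biconditionals: A → B as ¬A ∨ B.
  ¬((∃b R(b,b)) ∧ (¬(∃d ∃a (R(d,a) ∧ R(a,a))) ∨ ¬(∀h ∃g (¬R(g,h) ∨ ¬P(h)))))
Drive negations inward (¬∀x A ≡ ∃x ¬A, ¬∃x A ≡ ∀x ¬A, De Morgan for ∧/∨):
  (∀b ¬R(b,b)) ∨ (∃d ∃a (R(d,a) ∧ R(a,a))) ∧ (∀h ∃g (¬R(g,h) ∨ ¬P(h)))
Pull the quantifiers to the front (each side's bound variable is not free in the other side):
  ∀b ∃d ∃a ∀h ∃g (¬R(b,b) ∨ R(d,a) ∧ R(a,a) ∧ (¬R(g,h) ∨ ¬P(h)))
The quantifier ∃b sits under an odd number of negations (counting the antecedent side of each →), so it flips to ∀b.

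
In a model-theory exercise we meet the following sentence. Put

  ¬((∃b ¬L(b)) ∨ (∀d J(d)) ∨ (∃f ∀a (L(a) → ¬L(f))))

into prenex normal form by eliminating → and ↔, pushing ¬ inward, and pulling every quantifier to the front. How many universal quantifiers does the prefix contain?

First replace A → B with ¬A ∨ B.
  ¬((∃b ¬L(b)) ∨ (∀d J(d)) ∨ (∃f ∀a (¬L(a) ∨ ¬L(f))))
Push ¬ through the quantifiers and connectives to reach negation normal form:
  (∀b L(b)) ∧ (∃d ¬J(d)) ∧ (∀f ∃a (L(a) ∧ L(f)))
All bound variables are already distinct, so no renaming is needed.
Finally move all quantifiers to the prefix:
  ∀b ∃d ∀f ∃a (L(b) ∧ ¬J(d) ∧ L(a) ∧ L(f))
The prefix is ∀b ∃d ∀f ∃a: 2 universal, 2 existential.

2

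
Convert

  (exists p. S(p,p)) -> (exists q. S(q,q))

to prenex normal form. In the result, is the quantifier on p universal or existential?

universal

Rewrite implications/biconditionals: A → B as ¬A ∨ B.
  ~(exists p. S(p,p)) | (exists q. S(q,q))
Move each ¬ inward, flipping quantifiers it crosses:
  (forall p. ~S(p,p)) | (exists q. S(q,q))
All bound variables are already distinct, so no renaming is needed.
Finally move all quantifiers to the prefix:
  forall p. exists q. (~S(p,p) | S(q,q))
The quantifier exists p sits under an odd number of negations (counting the antecedent side of each →), so it flips to forall p.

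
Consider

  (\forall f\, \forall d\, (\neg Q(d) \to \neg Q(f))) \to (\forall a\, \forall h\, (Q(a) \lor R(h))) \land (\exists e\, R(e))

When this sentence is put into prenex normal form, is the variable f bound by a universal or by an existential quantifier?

Rewrite implications/biconditionals: A → B as ¬A ∨ B.
  \neg (\forall f\, \forall d\, (\neg \neg Q(d) \lor \neg Q(f))) \lor (\forall a\, \forall h\, (Q(a) \lor R(h))) \land (\exists e\, R(e))
Push ¬ through the quantifiers and connectives to reach negation normal form:
  (\exists f\, \exists d\, (\neg Q(d) \land Q(f))) \lor (\forall a\, \forall h\, (Q(a) \lor R(h))) \land (\exists e\, R(e))
All bound variables are already distinct, so no renaming is needed.
Finally move all quantifiers to the prefix:
  \exists f\, \exists d\, \forall a\, \forall h\, \exists e\, (\neg Q(d) \land Q(f) \lor (Q(a) \lor R(h)) \land R(e))
The quantifier \forall f sits under an odd number of negations (counting the antecedent side of each →), so it flips to \exists f.

existential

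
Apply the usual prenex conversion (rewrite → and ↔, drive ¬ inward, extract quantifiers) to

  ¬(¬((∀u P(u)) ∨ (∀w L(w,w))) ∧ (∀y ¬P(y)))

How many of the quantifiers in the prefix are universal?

Drive negations inward (¬∀x A ≡ ∃x ¬A, ¬∃x A ≡ ∀x ¬A, De Morgan for ∧/∨):
  (∀u P(u)) ∨ (∀w L(w,w)) ∨ (∃y P(y))
All bound variables are already distinct, so no renaming is needed.
Finally move all quantifiers to the prefix:
  ∀u ∀w ∃y (P(u) ∨ L(w,w) ∨ P(y))
The prefix is ∀u ∀w ∃y: 2 universal, 1 existential.

2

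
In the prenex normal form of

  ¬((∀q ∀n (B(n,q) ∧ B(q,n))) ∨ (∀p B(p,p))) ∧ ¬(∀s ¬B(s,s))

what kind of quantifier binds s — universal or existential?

Drive negations inward (¬∀x A ≡ ∃x ¬A, ¬∃x A ≡ ∀x ¬A, De Morgan for ∧/∨):
  (∃q ∃n (¬B(n,q) ∨ ¬B(q,n))) ∧ (∃p ¬B(p,p)) ∧ (∃s B(s,s))
Finally move all quantifiers to the prefix:
  ∃q ∃n ∃p ∃s ((¬B(n,q) ∨ ¬B(q,n)) ∧ ¬B(p,p) ∧ B(s,s))
The quantifier ∀s sits under an odd number of negations, so it flips to ∃s.

existential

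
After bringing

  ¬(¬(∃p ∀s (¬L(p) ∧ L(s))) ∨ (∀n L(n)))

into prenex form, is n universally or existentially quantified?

Push ¬ through the quantifiers and connectives to reach negation normal form:
  (∃p ∀s (¬L(p) ∧ L(s))) ∧ (∃n ¬L(n))
All bound variables are already distinct, so no renaming is needed.
Extract every quantifier outward, since the variables are now distinct and don't occur free across branches:
  ∃p ∀s ∃n (¬L(p) ∧ L(s) ∧ ¬L(n))
The quantifier ∀n sits under an odd number of negations, so it flips to ∃n.

existential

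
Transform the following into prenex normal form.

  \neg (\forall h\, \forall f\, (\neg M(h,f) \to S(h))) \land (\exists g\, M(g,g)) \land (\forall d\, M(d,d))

\exists h\, \exists f\, \exists g\, \forall d\, (\neg M(h,f) \land \neg S(h) \land M(g,g) \land M(d,d))

Rewrite implications/biconditionals: A → B as ¬A ∨ B.
  \neg (\forall h\, \forall f\, (\neg \neg M(h,f) \lor S(h))) \land (\exists g\, M(g,g)) \land (\forall d\, M(d,d))
Push ¬ through the quantifiers and connectives to reach negation normal form:
  (\exists h\, \exists f\, (\neg M(h,f) \land \neg S(h))) \land (\exists g\, M(g,g)) \land (\forall d\, M(d,d))
All bound variables are already distinct, so no renaming is needed.
Finally move all quantifiers to the prefix:
  \exists h\, \exists f\, \exists g\, \forall d\, (\neg M(h,f) \land \neg S(h) \land M(g,g) \land M(d,d))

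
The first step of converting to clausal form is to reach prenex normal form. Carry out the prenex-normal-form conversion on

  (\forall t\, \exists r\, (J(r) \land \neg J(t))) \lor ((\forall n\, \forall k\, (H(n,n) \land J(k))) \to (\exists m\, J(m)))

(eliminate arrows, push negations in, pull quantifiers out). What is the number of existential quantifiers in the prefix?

Rewrite implications/biconditionals: A → B as ¬A ∨ B.
  (\forall t\, \exists r\, (J(r) \land \neg J(t))) \lor \neg (\forall n\, \forall k\, (H(n,n) \land J(k))) \lor (\exists m\, J(m))
Drive negations inward (¬∀x A ≡ ∃x ¬A, ¬∃x A ≡ ∀x ¬A, De Morgan for ∧/∨):
  (\forall t\, \exists r\, (J(r) \land \neg J(t))) \lor (\exists n\, \exists k\, (\neg H(n,n) \lor \neg J(k))) \lor (\exists m\, J(m))
All bound variables are already distinct, so no renaming is needed.
Pull the quantifiers to the front (each side's bound variable is not free in the other side):
  \forall t\, \exists r\, \exists n\, \exists k\, \exists m\, (J(r) \land \neg J(t) \lor \neg H(n,n) \lor \neg J(k) \lor J(m))
The prefix is \forall t \exists r \exists n \exists k \exists m: 1 universal, 4 existential.

4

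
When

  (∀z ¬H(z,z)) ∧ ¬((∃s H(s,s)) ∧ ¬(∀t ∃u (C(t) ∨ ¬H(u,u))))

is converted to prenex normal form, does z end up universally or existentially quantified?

Move each ¬ inward, flipping quantifiers it crosses:
  (∀z ¬H(z,z)) ∧ ((∀s ¬H(s,s)) ∨ (∀t ∃u (C(t) ∨ ¬H(u,u))))
Pull the quantifiers to the front (each side's bound variable is not free in the other side):
  ∀z ∀s ∀t ∃u (¬H(z,z) ∧ (¬H(s,s) ∨ C(t) ∨ ¬H(u,u)))
The quantifier ∀z sits under an even number of negations, so it remains universal.

universal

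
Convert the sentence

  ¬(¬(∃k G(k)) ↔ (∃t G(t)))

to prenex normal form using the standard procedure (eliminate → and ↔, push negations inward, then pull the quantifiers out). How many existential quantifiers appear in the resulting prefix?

Eliminate → and ↔ using ¬ and ∨; A ↔ B as (¬A ∨ B) ∧ (¬B ∨ A).
  ¬((¬¬(∃k G(k)) ∨ (∃t G(t))) ∧ (¬(∃t G(t)) ∨ ¬(∃k G(k))))
Push ¬ through the quantifiers and connectives to reach negation normal form:
  (∀k ¬G(k)) ∧ (∀t ¬G(t)) ∨ (∃t G(t)) ∧ (∃k G(k))
Give each quantifier a distinct variable: t↦x1, k↦p.
  (∀k ¬G(k)) ∧ (∀t ¬G(t)) ∨ (∃x1 G(x1)) ∧ (∃p G(p))
Finally move all quantifiers to the prefix:
  ∀k ∀t ∃x1 ∃p (¬G(k) ∧ ¬G(t) ∨ G(x1) ∧ G(p))
The prefix is ∀k ∀t ∃x1 ∃p: 2 universal, 2 existential.

2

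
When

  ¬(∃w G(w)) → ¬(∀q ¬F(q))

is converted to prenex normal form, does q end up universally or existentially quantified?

existential

Rewrite implications/biconditionals: A → B as ¬A ∨ B.
  ¬¬(∃w G(w)) ∨ ¬(∀q ¬F(q))
Drive negations inward (¬∀x A ≡ ∃x ¬A, ¬∃x A ≡ ∀x ¬A, De Morgan for ∧/∨):
  (∃w G(w)) ∨ (∃q F(q))
All bound variables are already distinct, so no renaming is needed.
Extract every quantifier outward, since the variables are now distinct and don't occur free across branches:
  ∃w ∃q (G(w) ∨ F(q))
The quantifier ∀q sits under an odd number of negations (counting the antecedent side of each →), so it flips to ∃q.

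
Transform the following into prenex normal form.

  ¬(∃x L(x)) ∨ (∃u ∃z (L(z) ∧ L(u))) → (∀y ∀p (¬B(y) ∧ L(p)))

Rewrite implications/biconditionals: A → B as ¬A ∨ B.
  ¬(¬(∃x L(x)) ∨ (∃u ∃z (L(z) ∧ L(u)))) ∨ (∀y ∀p (¬B(y) ∧ L(p)))
Push ¬ through the quantifiers and connectives to reach negation normal form:
  (∃x L(x)) ∧ (∀u ∀z (¬L(z) ∨ ¬L(u))) ∨ (∀y ∀p (¬B(y) ∧ L(p)))
Pull the quantifiers to the front (each side's bound variable is not free in the other side):
  ∃x ∀u ∀z ∀y ∀p (L(x) ∧ (¬L(z) ∨ ¬L(u)) ∨ ¬B(y) ∧ L(p))

∃x ∀u ∀z ∀y ∀p (L(x) ∧ (¬L(z) ∨ ¬L(u)) ∨ ¬B(y) ∧ L(p))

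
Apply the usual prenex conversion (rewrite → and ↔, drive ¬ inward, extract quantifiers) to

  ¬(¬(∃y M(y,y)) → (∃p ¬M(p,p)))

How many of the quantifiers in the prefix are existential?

First replace A → B with ¬A ∨ B.
  ¬(¬¬(∃y M(y,y)) ∨ (∃p ¬M(p,p)))
Move each ¬ inward, flipping quantifiers it crosses:
  (∀y ¬M(y,y)) ∧ (∀p M(p,p))
Extract every quantifier outward, since the variables are now distinct and don't occur free across branches:
  ∀y ∀p (¬M(y,y) ∧ M(p,p))
The prefix is ∀y ∀p: 2 universal, 0 existential.

0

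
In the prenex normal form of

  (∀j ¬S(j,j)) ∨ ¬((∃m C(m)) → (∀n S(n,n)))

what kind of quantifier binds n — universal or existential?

Rewrite implications/biconditionals: A → B as ¬A ∨ B.
  (∀j ¬S(j,j)) ∨ ¬(¬(∃m C(m)) ∨ (∀n S(n,n)))
Move each ¬ inward, flipping quantifiers it crosses:
  (∀j ¬S(j,j)) ∨ (∃m C(m)) ∧ (∃n ¬S(n,n))
All bound variables are already distinct, so no renaming is needed.
Pull the quantifiers to the front (each side's bound variable is not free in the other side):
  ∀j ∃m ∃n (¬S(j,j) ∨ C(m) ∧ ¬S(n,n))
The quantifier ∀n sits under an odd number of negations (counting the antecedent side of each →), so it flips to ∃n.

existential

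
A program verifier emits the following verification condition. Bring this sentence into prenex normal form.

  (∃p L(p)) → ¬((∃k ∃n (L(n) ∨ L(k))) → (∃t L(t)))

∀p ∃k ∃n ∀t (¬L(p) ∨ (L(n) ∨ L(k)) ∧ ¬L(t))

Rewrite implications/biconditionals: A → B as ¬A ∨ B.
  ¬(∃p L(p)) ∨ ¬(¬(∃k ∃n (L(n) ∨ L(k))) ∨ (∃t L(t)))
Drive negations inward (¬∀x A ≡ ∃x ¬A, ¬∃x A ≡ ∀x ¬A, De Morgan for ∧/∨):
  (∀p ¬L(p)) ∨ (∃k ∃n (L(n) ∨ L(k))) ∧ (∀t ¬L(t))
Extract every quantifier outward, since the variables are now distinct and don't occur free across branches:
  ∀p ∃k ∃n ∀t (¬L(p) ∨ (L(n) ∨ L(k)) ∧ ¬L(t))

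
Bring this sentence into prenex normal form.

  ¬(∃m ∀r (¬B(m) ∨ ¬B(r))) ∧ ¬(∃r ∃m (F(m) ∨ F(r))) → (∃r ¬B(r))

∃m ∀r ∃b ∃a ∃t (¬B(m) ∨ ¬B(r) ∨ F(a) ∨ F(b) ∨ ¬B(t))

Rewrite implications/biconditionals: A → B as ¬A ∨ B.
  ¬(¬(∃m ∀r (¬B(m) ∨ ¬B(r))) ∧ ¬(∃r ∃m (F(m) ∨ F(r)))) ∨ (∃r ¬B(r))
Push ¬ through the quantifiers and connectives to reach negation normal form:
  (∃m ∀r (¬B(m) ∨ ¬B(r))) ∨ (∃r ∃m (F(m) ∨ F(r))) ∨ (∃r ¬B(r))
Rename bound variables to avoid capture: r↦b, m↦a, r↦t.
  (∃m ∀r (¬B(m) ∨ ¬B(r))) ∨ (∃b ∃a (F(a) ∨ F(b))) ∨ (∃t ¬B(t))
Finally move all quantifiers to the prefix:
  ∃m ∀r ∃b ∃a ∃t (¬B(m) ∨ ¬B(r) ∨ F(a) ∨ F(b) ∨ ¬B(t))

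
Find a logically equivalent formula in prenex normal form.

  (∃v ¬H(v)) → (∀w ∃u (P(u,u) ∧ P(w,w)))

∀v ∀w ∃u (H(v) ∨ P(u,u) ∧ P(w,w))

Eliminate → and ↔ using ¬ and ∨.
  ¬(∃v ¬H(v)) ∨ (∀w ∃u (P(u,u) ∧ P(w,w)))
Push ¬ through the quantifiers and connectives to reach negation normal form:
  (∀v H(v)) ∨ (∀w ∃u (P(u,u) ∧ P(w,w)))
Pull the quantifiers to the front (each side's bound variable is not free in the other side):
  ∀v ∀w ∃u (H(v) ∨ P(u,u) ∧ P(w,w))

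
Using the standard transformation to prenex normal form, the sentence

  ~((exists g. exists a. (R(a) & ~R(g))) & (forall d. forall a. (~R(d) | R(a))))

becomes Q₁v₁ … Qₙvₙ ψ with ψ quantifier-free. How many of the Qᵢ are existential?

Move each ¬ inward, flipping quantifiers it crosses:
  (forall g. forall a. (~R(a) | R(g))) | (exists d. exists a. (R(d) & ~R(a)))
Give each quantifier a distinct variable: a↦w.
  (forall g. forall a. (~R(a) | R(g))) | (exists d. exists w. (R(d) & ~R(w)))
Extract every quantifier outward, since the variables are now distinct and don't occur free across branches:
  forall g. forall a. exists d. exists w. (~R(a) | R(g) | R(d) & ~R(w))
The prefix is forall g forall a exists d exists w: 2 universal, 2 existential.

2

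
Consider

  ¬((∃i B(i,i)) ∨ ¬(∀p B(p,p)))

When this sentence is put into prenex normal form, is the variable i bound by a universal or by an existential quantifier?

Drive negations inward (¬∀x A ≡ ∃x ¬A, ¬∃x A ≡ ∀x ¬A, De Morgan for ∧/∨):
  (∀i ¬B(i,i)) ∧ (∀p B(p,p))
All bound variables are already distinct, so no renaming is needed.
Extract every quantifier outward, since the variables are now distinct and don't occur free across branches:
  ∀i ∀p (¬B(i,i) ∧ B(p,p))
The quantifier ∃i sits under an odd number of negations, so it flips to ∀i.

universal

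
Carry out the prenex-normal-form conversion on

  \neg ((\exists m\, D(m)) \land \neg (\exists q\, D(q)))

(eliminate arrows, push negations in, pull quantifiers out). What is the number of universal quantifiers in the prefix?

Move each ¬ inward, flipping quantifiers it crosses:
  (\forall m\, \neg D(m)) \lor (\exists q\, D(q))
Finally move all quantifiers to the prefix:
  \forall m\, \exists q\, (\neg D(m) \lor D(q))
The prefix is \forall m \exists q: 1 universal, 1 existential.

1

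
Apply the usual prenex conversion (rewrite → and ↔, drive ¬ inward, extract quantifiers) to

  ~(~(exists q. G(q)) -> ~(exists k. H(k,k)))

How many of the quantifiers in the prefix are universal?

Rewrite implications/biconditionals: A → B as ¬A ∨ B.
  ~(~~(exists q. G(q)) | ~(exists k. H(k,k)))
Push ¬ through the quantifiers and connectives to reach negation normal form:
  (forall q. ~G(q)) & (exists k. H(k,k))
All bound variables are already distinct, so no renaming is needed.
Extract every quantifier outward, since the variables are now distinct and don't occur free across branches:
  forall q. exists k. (~G(q) & H(k,k))
The prefix is forall q exists k: 1 universal, 1 existential.

1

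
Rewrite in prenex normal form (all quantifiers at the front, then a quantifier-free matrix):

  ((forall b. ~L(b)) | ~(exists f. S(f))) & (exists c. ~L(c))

Move each ¬ inward, flipping quantifiers it crosses:
  ((forall b. ~L(b)) | (forall f. ~S(f))) & (exists c. ~L(c))
Finally move all quantifiers to the prefix:
  forall b. forall f. exists c. ((~L(b) | ~S(f)) & ~L(c))

forall b. forall f. exists c. ((~L(b) | ~S(f)) & ~L(c))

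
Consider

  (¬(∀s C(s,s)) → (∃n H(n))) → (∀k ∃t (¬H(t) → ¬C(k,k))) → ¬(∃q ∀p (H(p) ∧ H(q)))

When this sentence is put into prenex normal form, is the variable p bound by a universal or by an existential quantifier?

Eliminate → and ↔ using ¬ and ∨.
  ¬(¬¬(∀s C(s,s)) ∨ (∃n H(n))) ∨ ¬(∀k ∃t (¬¬H(t) ∨ ¬C(k,k))) ∨ ¬(∃q ∀p (H(p) ∧ H(q)))
Drive negations inward (¬∀x A ≡ ∃x ¬A, ¬∃x A ≡ ∀x ¬A, De Morgan for ∧/∨):
  (∃s ¬C(s,s)) ∧ (∀n ¬H(n)) ∨ (∃k ∀t (¬H(t) ∧ C(k,k))) ∨ (∀q ∃p (¬H(p) ∨ ¬H(q)))
All bound variables are already distinct, so no renaming is needed.
Pull the quantifiers to the front (each side's bound variable is not free in the other side):
  ∃s ∀n ∃k ∀t ∀q ∃p (¬C(s,s) ∧ ¬H(n) ∨ ¬H(t) ∧ C(k,k) ∨ ¬H(p) ∨ ¬H(q))
The quantifier ∀p sits under an odd number of negations (counting the antecedent side of each →), so it flips to ∃p.

existential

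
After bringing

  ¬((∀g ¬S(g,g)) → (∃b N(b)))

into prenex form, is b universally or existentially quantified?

Rewrite implications/biconditionals: A → B as ¬A ∨ B.
  ¬(¬(∀g ¬S(g,g)) ∨ (∃b N(b)))
Push ¬ through the quantifiers and connectives to reach negation normal form:
  (∀g ¬S(g,g)) ∧ (∀b ¬N(b))
All bound variables are already distinct, so no renaming is needed.
Extract every quantifier outward, since the variables are now distinct and don't occur free across branches:
  ∀g ∀b (¬S(g,g) ∧ ¬N(b))
The quantifier ∃b sits under an odd number of negations (counting the antecedent side of each →), so it flips to ∀b.

universal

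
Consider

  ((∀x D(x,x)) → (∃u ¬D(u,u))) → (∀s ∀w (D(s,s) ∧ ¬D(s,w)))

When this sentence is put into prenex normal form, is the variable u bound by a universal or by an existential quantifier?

Rewrite implications/biconditionals: A → B as ¬A ∨ B.
  ¬(¬(∀x D(x,x)) ∨ (∃u ¬D(u,u))) ∨ (∀s ∀w (D(s,s) ∧ ¬D(s,w)))
Push ¬ through the quantifiers and connectives to reach negation normal form:
  (∀x D(x,x)) ∧ (∀u D(u,u)) ∨ (∀s ∀w (D(s,s) ∧ ¬D(s,w)))
Finally move all quantifiers to the prefix:
  ∀x ∀u ∀s ∀w (D(x,x) ∧ D(u,u) ∨ D(s,s) ∧ ¬D(s,w))
The quantifier ∃u sits under an odd number of negations (counting the antecedent side of each →), so it flips to ∀u.

universal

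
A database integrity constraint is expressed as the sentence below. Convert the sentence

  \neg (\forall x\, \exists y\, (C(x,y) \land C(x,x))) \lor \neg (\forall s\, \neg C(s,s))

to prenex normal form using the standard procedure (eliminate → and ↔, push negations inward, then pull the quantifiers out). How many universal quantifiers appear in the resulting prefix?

1

Push ¬ through the quantifiers and connectives to reach negation normal form:
  (\exists x\, \forall y\, (\neg C(x,y) \lor \neg C(x,x))) \lor (\exists s\, C(s,s))
All bound variables are already distinct, so no renaming is needed.
Extract every quantifier outward, since the variables are now distinct and don't occur free across branches:
  \exists x\, \forall y\, \exists s\, (\neg C(x,y) \lor \neg C(x,x) \lor C(s,s))
The prefix is \exists x \forall y \exists s: 1 universal, 2 existential.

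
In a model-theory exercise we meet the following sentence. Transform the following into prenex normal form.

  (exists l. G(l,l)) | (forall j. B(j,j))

exists l. forall j. (G(l,l) | B(j,j))

All bound variables are already distinct, so no renaming is needed.
Finally move all quantifiers to the prefix:
  exists l. forall j. (G(l,l) | B(j,j))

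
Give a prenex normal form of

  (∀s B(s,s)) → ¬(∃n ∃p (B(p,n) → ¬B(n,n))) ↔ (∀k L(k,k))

∀s ∃n ∃p ∀k ∃q ∃u ∀v1 ∀z ((B(s,s) ∧ (¬B(p,n) ∨ ¬B(n,n)) ∨ L(k,k)) ∧ (¬L(q,q) ∨ ¬B(u,u) ∨ B(z,v1) ∧ B(v1,v1)))

Eliminate → and ↔ using ¬ and ∨; A ↔ B as (¬A ∨ B) ∧ (¬B ∨ A).
  (¬(¬(∀s B(s,s)) ∨ ¬(∃n ∃p (¬B(p,n) ∨ ¬B(n,n)))) ∨ (∀k L(k,k))) ∧ (¬(∀k L(k,k)) ∨ ¬(∀s B(s,s)) ∨ ¬(∃n ∃p (¬B(p,n) ∨ ¬B(n,n))))
Push ¬ through the quantifiers and connectives to reach negation normal form:
  ((∀s B(s,s)) ∧ (∃n ∃p (¬B(p,n) ∨ ¬B(n,n))) ∨ (∀k L(k,k))) ∧ ((∃k ¬L(k,k)) ∨ (∃s ¬B(s,s)) ∨ (∀n ∀p (B(p,n) ∧ B(n,n))))
Standardize variables apart so no two quantifiers bind the same name: k↦q, s↦u, n↦v1, p↦z.
  ((∀s B(s,s)) ∧ (∃n ∃p (¬B(p,n) ∨ ¬B(n,n))) ∨ (∀k L(k,k))) ∧ ((∃q ¬L(q,q)) ∨ (∃u ¬B(u,u)) ∨ (∀v1 ∀z (B(z,v1) ∧ B(v1,v1))))
Pull the quantifiers to the front (each side's bound variable is not free in the other side):
  ∀s ∃n ∃p ∀k ∃q ∃u ∀v1 ∀z ((B(s,s) ∧ (¬B(p,n) ∨ ¬B(n,n)) ∨ L(k,k)) ∧ (¬L(q,q) ∨ ¬B(u,u) ∨ B(z,v1) ∧ B(v1,v1)))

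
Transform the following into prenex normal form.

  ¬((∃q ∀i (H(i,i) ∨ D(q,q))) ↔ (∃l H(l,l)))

∃q ∀i ∀l ∃x1 ∀y ∃c ((H(i,i) ∨ D(q,q)) ∧ ¬H(l,l) ∨ H(x1,x1) ∧ ¬H(c,c) ∧ ¬D(y,y))

Rewrite implications/biconditionals: A → B as ¬A ∨ B; A ↔ B as (¬A ∨ B) ∧ (¬B ∨ A).
  ¬((¬(∃q ∀i (H(i,i) ∨ D(q,q))) ∨ (∃l H(l,l))) ∧ (¬(∃l H(l,l)) ∨ (∃q ∀i (H(i,i) ∨ D(q,q)))))
Drive negations inward (¬∀x A ≡ ∃x ¬A, ¬∃x A ≡ ∀x ¬A, De Morgan for ∧/∨):
  (∃q ∀i (H(i,i) ∨ D(q,q))) ∧ (∀l ¬H(l,l)) ∨ (∃l H(l,l)) ∧ (∀q ∃i (¬H(i,i) ∧ ¬D(q,q)))
Rename bound variables to avoid capture: l↦x1, q↦y, i↦c.
  (∃q ∀i (H(i,i) ∨ D(q,q))) ∧ (∀l ¬H(l,l)) ∨ (∃x1 H(x1,x1)) ∧ (∀y ∃c (¬H(c,c) ∧ ¬D(y,y)))
Finally move all quantifiers to the prefix:
  ∃q ∀i ∀l ∃x1 ∀y ∃c ((H(i,i) ∨ D(q,q)) ∧ ¬H(l,l) ∨ H(x1,x1) ∧ ¬H(c,c) ∧ ¬D(y,y))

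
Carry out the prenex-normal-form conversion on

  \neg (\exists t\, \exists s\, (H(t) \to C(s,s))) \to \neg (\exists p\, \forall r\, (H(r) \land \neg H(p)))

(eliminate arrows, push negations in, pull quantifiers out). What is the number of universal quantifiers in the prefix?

First replace A → B with ¬A ∨ B.
  \neg \neg (\exists t\, \exists s\, (\neg H(t) \lor C(s,s))) \lor \neg (\exists p\, \forall r\, (H(r) \land \neg H(p)))
Move each ¬ inward, flipping quantifiers it crosses:
  (\exists t\, \exists s\, (\neg H(t) \lor C(s,s))) \lor (\forall p\, \exists r\, (\neg H(r) \lor H(p)))
All bound variables are already distinct, so no renaming is needed.
Finally move all quantifiers to the prefix:
  \exists t\, \exists s\, \forall p\, \exists r\, (\neg H(t) \lor C(s,s) \lor \neg H(r) \lor H(p))
The prefix is \exists t \exists s \forall p \exists r: 1 universal, 3 existential.

1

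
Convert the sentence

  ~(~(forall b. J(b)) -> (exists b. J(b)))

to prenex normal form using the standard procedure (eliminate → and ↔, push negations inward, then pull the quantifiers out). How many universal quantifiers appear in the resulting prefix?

Eliminate → and ↔ using ¬ and ∨.
  ~(~~(forall b. J(b)) | (exists b. J(b)))
Move each ¬ inward, flipping quantifiers it crosses:
  (exists b. ~J(b)) & (forall b. ~J(b))
Rename bound variables to avoid capture: b↦v1.
  (exists b. ~J(b)) & (forall v1. ~J(v1))
Extract every quantifier outward, since the variables are now distinct and don't occur free across branches:
  exists b. forall v1. (~J(b) & ~J(v1))
The prefix is exists b forall v1: 1 universal, 1 existential.

1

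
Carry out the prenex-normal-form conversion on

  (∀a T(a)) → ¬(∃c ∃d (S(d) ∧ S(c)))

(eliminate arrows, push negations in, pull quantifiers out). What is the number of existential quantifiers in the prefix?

Eliminate → and ↔ using ¬ and ∨.
  ¬(∀a T(a)) ∨ ¬(∃c ∃d (S(d) ∧ S(c)))
Drive negations inward (¬∀x A ≡ ∃x ¬A, ¬∃x A ≡ ∀x ¬A, De Morgan for ∧/∨):
  (∃a ¬T(a)) ∨ (∀c ∀d (¬S(d) ∨ ¬S(c)))
All bound variables are already distinct, so no renaming is needed.
Extract every quantifier outward, since the variables are now distinct and don't occur free across branches:
  ∃a ∀c ∀d (¬T(a) ∨ ¬S(d) ∨ ¬S(c))
The prefix is ∃a ∀c ∀d: 2 universal, 1 existential.

1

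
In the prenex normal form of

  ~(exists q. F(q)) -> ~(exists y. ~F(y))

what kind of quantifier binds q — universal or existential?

existential

Rewrite implications/biconditionals: A → B as ¬A ∨ B.
  ~~(exists q. F(q)) | ~(exists y. ~F(y))
Push ¬ through the quantifiers and connectives to reach negation normal form:
  (exists q. F(q)) | (forall y. F(y))
Finally move all quantifiers to the prefix:
  exists q. forall y. (F(q) | F(y))
The quantifier exists q sits under an even number of negations (counting the antecedent side of each →), so it remains existential.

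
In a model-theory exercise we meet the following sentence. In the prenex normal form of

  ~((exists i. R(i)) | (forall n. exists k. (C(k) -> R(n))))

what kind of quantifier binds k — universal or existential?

universal

Eliminate → and ↔ using ¬ and ∨.
  ~((exists i. R(i)) | (forall n. exists k. (~C(k) | R(n))))
Move each ¬ inward, flipping quantifiers it crosses:
  (forall i. ~R(i)) & (exists n. forall k. (C(k) & ~R(n)))
Pull the quantifiers to the front (each side's bound variable is not free in the other side):
  forall i. exists n. forall k. (~R(i) & C(k) & ~R(n))
The quantifier exists k sits under an odd number of negations (counting the antecedent side of each →), so it flips to forall k.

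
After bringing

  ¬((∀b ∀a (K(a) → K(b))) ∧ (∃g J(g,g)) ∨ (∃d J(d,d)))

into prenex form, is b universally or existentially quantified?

existential

Rewrite implications/biconditionals: A → B as ¬A ∨ B.
  ¬((∀b ∀a (¬K(a) ∨ K(b))) ∧ (∃g J(g,g)) ∨ (∃d J(d,d)))
Drive negations inward (¬∀x A ≡ ∃x ¬A, ¬∃x A ≡ ∀x ¬A, De Morgan for ∧/∨):
  ((∃b ∃a (K(a) ∧ ¬K(b))) ∨ (∀g ¬J(g,g))) ∧ (∀d ¬J(d,d))
Pull the quantifiers to the front (each side's bound variable is not free in the other side):
  ∃b ∃a ∀g ∀d ((K(a) ∧ ¬K(b) ∨ ¬J(g,g)) ∧ ¬J(d,d))
The quantifier ∀b sits under an odd number of negations (counting the antecedent side of each →), so it flips to ∃b.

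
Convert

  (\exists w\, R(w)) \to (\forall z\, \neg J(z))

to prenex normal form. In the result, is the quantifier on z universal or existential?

universal

Rewrite implications/biconditionals: A → B as ¬A ∨ B.
  \neg (\exists w\, R(w)) \lor (\forall z\, \neg J(z))
Move each ¬ inward, flipping quantifiers it crosses:
  (\forall w\, \neg R(w)) \lor (\forall z\, \neg J(z))
Finally move all quantifiers to the prefix:
  \forall w\, \forall z\, (\neg R(w) \lor \neg J(z))
The quantifier \forall z sits under an even number of negations (counting the antecedent side of each →), so it remains universal.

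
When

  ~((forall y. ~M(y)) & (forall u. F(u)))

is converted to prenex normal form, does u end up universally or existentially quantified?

existential

Move each ¬ inward, flipping quantifiers it crosses:
  (exists y. M(y)) | (exists u. ~F(u))
Extract every quantifier outward, since the variables are now distinct and don't occur free across branches:
  exists y. exists u. (M(y) | ~F(u))
The quantifier forall u sits under an odd number of negations, so it flips to exists u.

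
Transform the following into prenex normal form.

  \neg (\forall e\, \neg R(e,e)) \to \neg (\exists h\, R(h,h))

\forall e\, \forall h\, (\neg R(e,e) \lor \neg R(h,h))

Rewrite implications/biconditionals: A → B as ¬A ∨ B.
  \neg \neg (\forall e\, \neg R(e,e)) \lor \neg (\exists h\, R(h,h))
Drive negations inward (¬∀x A ≡ ∃x ¬A, ¬∃x A ≡ ∀x ¬A, De Morgan for ∧/∨):
  (\forall e\, \neg R(e,e)) \lor (\forall h\, \neg R(h,h))
All bound variables are already distinct, so no renaming is needed.
Extract every quantifier outward, since the variables are now distinct and don't occur free across branches:
  \forall e\, \forall h\, (\neg R(e,e) \lor \neg R(h,h))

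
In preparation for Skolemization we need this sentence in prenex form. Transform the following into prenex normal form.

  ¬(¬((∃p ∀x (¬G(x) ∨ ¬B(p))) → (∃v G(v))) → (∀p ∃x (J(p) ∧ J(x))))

∃p ∀x ∀v ∃c ∀s ((¬G(x) ∨ ¬B(p)) ∧ ¬G(v) ∧ (¬J(c) ∨ ¬J(s)))

Rewrite implications/biconditionals: A → B as ¬A ∨ B.
  ¬(¬¬(¬(∃p ∀x (¬G(x) ∨ ¬B(p))) ∨ (∃v G(v))) ∨ (∀p ∃x (J(p) ∧ J(x))))
Push ¬ through the quantifiers and connectives to reach negation normal form:
  (∃p ∀x (¬G(x) ∨ ¬B(p))) ∧ (∀v ¬G(v)) ∧ (∃p ∀x (¬J(p) ∨ ¬J(x)))
Standardize variables apart so no two quantifiers bind the same name: p↦c, x↦s.
  (∃p ∀x (¬G(x) ∨ ¬B(p))) ∧ (∀v ¬G(v)) ∧ (∃c ∀s (¬J(c) ∨ ¬J(s)))
Pull the quantifiers to the front (each side's bound variable is not free in the other side):
  ∃p ∀x ∀v ∃c ∀s ((¬G(x) ∨ ¬B(p)) ∧ ¬G(v) ∧ (¬J(c) ∨ ¬J(s)))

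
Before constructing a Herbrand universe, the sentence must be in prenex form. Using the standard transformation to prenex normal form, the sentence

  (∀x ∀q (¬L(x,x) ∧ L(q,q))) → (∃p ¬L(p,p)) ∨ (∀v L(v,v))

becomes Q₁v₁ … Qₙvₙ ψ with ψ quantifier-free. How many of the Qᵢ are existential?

Eliminate → and ↔ using ¬ and ∨.
  ¬(∀x ∀q (¬L(x,x) ∧ L(q,q))) ∨ (∃p ¬L(p,p)) ∨ (∀v L(v,v))
Drive negations inward (¬∀x A ≡ ∃x ¬A, ¬∃x A ≡ ∀x ¬A, De Morgan for ∧/∨):
  (∃x ∃q (L(x,x) ∨ ¬L(q,q))) ∨ (∃p ¬L(p,p)) ∨ (∀v L(v,v))
All bound variables are already distinct, so no renaming is needed.
Pull the quantifiers to the front (each side's bound variable is not free in the other side):
  ∃x ∃q ∃p ∀v (L(x,x) ∨ ¬L(q,q) ∨ ¬L(p,p) ∨ L(v,v))
The prefix is ∃x ∃q ∃p ∀v: 1 universal, 3 existential.

3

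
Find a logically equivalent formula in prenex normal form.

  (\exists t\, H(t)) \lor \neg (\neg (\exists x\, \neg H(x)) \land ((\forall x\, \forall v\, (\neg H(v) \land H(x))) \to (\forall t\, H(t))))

\exists t\, \exists x\, \forall z1\, \forall v\, \exists u\, (H(t) \lor \neg H(x) \lor \neg H(v) \land H(z1) \land \neg H(u))

First replace A → B with ¬A ∨ B.
  (\exists t\, H(t)) \lor \neg (\neg (\exists x\, \neg H(x)) \land (\neg (\forall x\, \forall v\, (\neg H(v) \land H(x))) \lor (\forall t\, H(t))))
Push ¬ through the quantifiers and connectives to reach negation normal form:
  (\exists t\, H(t)) \lor (\exists x\, \neg H(x)) \lor (\forall x\, \forall v\, (\neg H(v) \land H(x))) \land (\exists t\, \neg H(t))
Standardize variables apart so no two quantifiers bind the same name: x↦z1, t↦u.
  (\exists t\, H(t)) \lor (\exists x\, \neg H(x)) \lor (\forall z1\, \forall v\, (\neg H(v) \land H(z1))) \land (\exists u\, \neg H(u))
Pull the quantifiers to the front (each side's bound variable is not free in the other side):
  \exists t\, \exists x\, \forall z1\, \forall v\, \exists u\, (H(t) \lor \neg H(x) \lor \neg H(v) \land H(z1) \land \neg H(u))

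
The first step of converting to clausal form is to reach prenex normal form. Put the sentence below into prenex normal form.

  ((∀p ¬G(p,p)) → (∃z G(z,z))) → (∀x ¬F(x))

∀p ∀z ∀x (¬G(p,p) ∧ ¬G(z,z) ∨ ¬F(x))

Rewrite implications/biconditionals: A → B as ¬A ∨ B.
  ¬(¬(∀p ¬G(p,p)) ∨ (∃z G(z,z))) ∨ (∀x ¬F(x))
Drive negations inward (¬∀x A ≡ ∃x ¬A, ¬∃x A ≡ ∀x ¬A, De Morgan for ∧/∨):
  (∀p ¬G(p,p)) ∧ (∀z ¬G(z,z)) ∨ (∀x ¬F(x))
All bound variables are already distinct, so no renaming is needed.
Extract every quantifier outward, since the variables are now distinct and don't occur free across branches:
  ∀p ∀z ∀x (¬G(p,p) ∧ ¬G(z,z) ∨ ¬F(x))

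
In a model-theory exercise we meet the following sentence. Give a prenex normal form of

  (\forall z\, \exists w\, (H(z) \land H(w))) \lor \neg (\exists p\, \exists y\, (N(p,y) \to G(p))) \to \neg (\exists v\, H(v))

\exists z\, \forall w\, \exists p\, \exists y\, \forall v\, ((\neg H(z) \lor \neg H(w)) \land (\neg N(p,y) \lor G(p)) \lor \neg H(v))

Rewrite implications/biconditionals: A → B as ¬A ∨ B.
  \neg ((\forall z\, \exists w\, (H(z) \land H(w))) \lor \neg (\exists p\, \exists y\, (\neg N(p,y) \lor G(p)))) \lor \neg (\exists v\, H(v))
Push ¬ through the quantifiers and connectives to reach negation normal form:
  (\exists z\, \forall w\, (\neg H(z) \lor \neg H(w))) \land (\exists p\, \exists y\, (\neg N(p,y) \lor G(p))) \lor (\forall v\, \neg H(v))
All bound variables are already distinct, so no renaming is needed.
Pull the quantifiers to the front (each side's bound variable is not free in the other side):
  \exists z\, \forall w\, \exists p\, \exists y\, \forall v\, ((\neg H(z) \lor \neg H(w)) \land (\neg N(p,y) \lor G(p)) \lor \neg H(v))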